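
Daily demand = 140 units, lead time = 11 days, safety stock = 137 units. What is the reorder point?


Formula: ROP = (Daily Demand * Lead Time) + Safety Stock
Demand during lead time = 140 * 11 = 1540 units
ROP = 1540 + 137 = 1677 units

1677 units


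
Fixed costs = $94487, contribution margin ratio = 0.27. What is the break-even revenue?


Formula: BER = Fixed Costs / Contribution Margin Ratio
BER = $94487 / 0.27
BER = $349951.85 (to the nearest cent)

$349951.85


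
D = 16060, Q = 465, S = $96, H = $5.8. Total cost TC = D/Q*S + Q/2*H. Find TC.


TC = 16060/465 * 96 + 465/2 * 5.8

$4664.11


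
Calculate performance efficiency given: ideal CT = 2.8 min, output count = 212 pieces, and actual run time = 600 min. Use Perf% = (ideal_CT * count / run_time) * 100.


Formula: Performance = (Ideal CT * Total Count) / Run Time * 100
Ideal output time = 2.8 * 212 = 593.6 min
Performance = 593.6 / 600 * 100 = 98.9%

98.9%


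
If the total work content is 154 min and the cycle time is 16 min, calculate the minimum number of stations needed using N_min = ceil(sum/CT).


Formula: N_min = ceil(Sum of Task Times / Cycle Time)
N_min = ceil(154 min / 16 min) = ceil(9.625)
N_min = 10 stations

10


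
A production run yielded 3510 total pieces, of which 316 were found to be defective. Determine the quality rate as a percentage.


Formula: Quality Rate = Good Pieces / Total Pieces * 100
Good pieces = 3510 - 316 = 3194
QR = 3194 / 3510 * 100 = 91.0%

91.0%


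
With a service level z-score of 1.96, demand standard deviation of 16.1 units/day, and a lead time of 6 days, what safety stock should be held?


Formula: SS = z * sigma_d * sqrt(LT)
sqrt(LT) = sqrt(6) = 2.4495
SS = 1.96 * 16.1 * 2.4495
SS = 77.3 units

77.3 units


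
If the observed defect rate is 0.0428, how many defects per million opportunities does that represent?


DPMO = defect_rate * 1000000 = 0.0428 * 1000000

42800


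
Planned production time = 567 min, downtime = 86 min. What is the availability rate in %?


Formula: Availability = (Planned Time - Downtime) / Planned Time * 100
Uptime = 567 - 86 = 481 min
Availability = 481 / 567 * 100 = 84.8%

84.8%


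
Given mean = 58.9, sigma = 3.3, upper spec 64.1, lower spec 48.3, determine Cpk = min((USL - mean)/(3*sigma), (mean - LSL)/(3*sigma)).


Cpu = (64.1 - 58.9) / (3 * 3.3) = 0.53
Cpl = (58.9 - 48.3) / (3 * 3.3) = 1.07
Cpk = min(0.53, 1.07) = 0.53

0.53


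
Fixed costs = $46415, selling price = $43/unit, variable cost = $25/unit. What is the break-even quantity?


Formula: BEQ = Fixed Costs / (Price - Variable Cost)
Contribution margin = $43 - $25 = $18/unit
BEQ = ceil($46415 / $18/unit) = ceil(2578.61) = 2579 units

2579 units


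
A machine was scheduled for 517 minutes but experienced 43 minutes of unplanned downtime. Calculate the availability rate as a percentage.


Formula: Availability = (Planned Time - Downtime) / Planned Time * 100
Uptime = 517 - 43 = 474 min
Availability = 474 / 517 * 100 = 91.7%

91.7%


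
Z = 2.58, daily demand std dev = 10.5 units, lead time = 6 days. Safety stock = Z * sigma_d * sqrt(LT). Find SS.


Formula: SS = z * sigma_d * sqrt(LT)
sqrt(LT) = sqrt(6) = 2.4495
SS = 2.58 * 10.5 * 2.4495
SS = 66.4 units

66.4 units


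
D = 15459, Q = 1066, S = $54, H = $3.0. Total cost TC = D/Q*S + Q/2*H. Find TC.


TC = 15459/1066 * 54 + 1066/2 * 3.0

$2382.10


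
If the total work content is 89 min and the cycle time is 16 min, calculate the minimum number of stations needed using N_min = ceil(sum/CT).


Formula: N_min = ceil(Sum of Task Times / Cycle Time)
N_min = ceil(89 min / 16 min) = ceil(5.5625)
N_min = 6 stations

6


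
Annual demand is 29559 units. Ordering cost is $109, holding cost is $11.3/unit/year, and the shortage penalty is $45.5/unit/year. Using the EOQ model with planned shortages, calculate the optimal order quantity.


Formula: EOQ* = sqrt(2DS/H) * sqrt((H+P)/P)
Base EOQ = sqrt(2*29559*109/11.3) = 755.15 units
Correction = sqrt((11.3+45.5)/45.5) = 1.1173
EOQ* = 755.15 * 1.1173 = 843.7 units

843.7 units


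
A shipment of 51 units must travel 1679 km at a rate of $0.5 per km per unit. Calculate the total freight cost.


TC = dist * cost * units = 1679 * 0.5 * 51 = $42814.50

$42814.50


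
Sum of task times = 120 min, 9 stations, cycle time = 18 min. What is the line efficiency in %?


Formula: Efficiency = Sum of Task Times / (N_stations * CT) * 100
Total station capacity = 9 stations * 18 min = 162 min
Efficiency = 120 / 162 * 100 = 74.1%

74.1%


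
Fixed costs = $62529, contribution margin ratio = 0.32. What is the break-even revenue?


Formula: BER = Fixed Costs / Contribution Margin Ratio
BER = $62529 / 0.32
BER = $195403.13 (to the nearest cent)

$195403.13


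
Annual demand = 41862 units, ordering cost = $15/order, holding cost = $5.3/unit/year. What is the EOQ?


Formula: EOQ = sqrt(2 * D * S / H)
Numerator: 2 * 41862 * 15 = 1255860
2DS/H = 1255860 / 5.3 = 236954.7
EOQ = sqrt(236954.7) = 486.8 units

486.8 units


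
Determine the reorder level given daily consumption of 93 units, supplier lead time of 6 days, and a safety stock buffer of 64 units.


Formula: ROP = (Daily Demand * Lead Time) + Safety Stock
Demand during lead time = 93 * 6 = 558 units
ROP = 558 + 64 = 622 units

622 units


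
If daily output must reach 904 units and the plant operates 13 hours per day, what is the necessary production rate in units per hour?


Formula: Production Rate = Daily Demand / Available Hours
Rate = 904 units/day / 13 hours/day
Rate = 69.5 units/hour

69.5 units/hour


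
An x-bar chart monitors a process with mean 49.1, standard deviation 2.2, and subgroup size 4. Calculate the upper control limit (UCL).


UCL = 49.1 + 3 * 2.2 / sqrt(4)

52.4


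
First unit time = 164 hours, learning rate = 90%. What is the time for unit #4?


Formula: T_n = T_1 * (learning_rate)^(log2(n)) where learning_rate = rate/100
Doublings = log2(4) = 2
T_n = 164 * 0.9^2
T_n = 164 * 0.81 = 132.8 hours

132.8 hours


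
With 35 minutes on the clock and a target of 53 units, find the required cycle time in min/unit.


Formula: CT = Available Time / Number of Units
CT = 35 min / 53 units
CT = 0.66 min/unit

0.66 min/unit


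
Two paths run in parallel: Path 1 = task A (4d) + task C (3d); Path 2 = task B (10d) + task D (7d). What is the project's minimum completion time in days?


Path 1 = 4 + 3 = 7 days
Path 2 = 10 + 7 = 17 days
Duration = max(7, 17) = 17 days

17 days


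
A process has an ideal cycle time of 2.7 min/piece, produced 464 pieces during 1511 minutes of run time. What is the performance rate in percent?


Formula: Performance = (Ideal CT * Total Count) / Run Time * 100
Ideal output time = 2.7 * 464 = 1252.8 min
Performance = 1252.8 / 1511 * 100 = 82.9%

82.9%


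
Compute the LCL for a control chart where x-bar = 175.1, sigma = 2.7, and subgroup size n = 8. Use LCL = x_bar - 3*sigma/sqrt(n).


LCL = 175.1 - 3 * 2.7 / sqrt(8)

172.24


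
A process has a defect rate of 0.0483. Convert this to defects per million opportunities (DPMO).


DPMO = defect_rate * 1000000 = 0.0483 * 1000000

48300


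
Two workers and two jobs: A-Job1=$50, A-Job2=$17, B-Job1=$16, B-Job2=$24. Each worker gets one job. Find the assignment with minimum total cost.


Option 1: A->1 + B->2 = $50 + $24 = $74
Option 2: A->2 + B->1 = $17 + $16 = $33
Min cost = min($74, $33) = $33

$33


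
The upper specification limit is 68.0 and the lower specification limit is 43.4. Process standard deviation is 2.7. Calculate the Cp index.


Cp = (68.0 - 43.4) / (6 * 2.7)

1.52


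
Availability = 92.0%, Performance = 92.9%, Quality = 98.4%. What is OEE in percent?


Formula: OEE = Availability * Performance * Quality / 10000
A * P = 92.0% * 92.9% / 100 = 85.47%
OEE = 85.47% * 98.4% / 100 = 84.1%

84.1%


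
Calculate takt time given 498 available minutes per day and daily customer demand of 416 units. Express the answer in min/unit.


Formula: Takt Time = Available Production Time / Customer Demand
Takt = 498 min/day / 416 units/day
Takt = 1.2 min/unit

1.2 min/unit


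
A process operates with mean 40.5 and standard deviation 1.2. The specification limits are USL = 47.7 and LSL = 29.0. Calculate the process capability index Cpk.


Cpu = (47.7 - 40.5) / (3 * 1.2) = 2.0
Cpl = (40.5 - 29.0) / (3 * 1.2) = 3.19
Cpk = min(2.0, 3.19) = 2.0

2.0


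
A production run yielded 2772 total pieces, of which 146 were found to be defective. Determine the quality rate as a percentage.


Formula: Quality Rate = Good Pieces / Total Pieces * 100
Good pieces = 2772 - 146 = 2626
QR = 2626 / 2772 * 100 = 94.7%

94.7%


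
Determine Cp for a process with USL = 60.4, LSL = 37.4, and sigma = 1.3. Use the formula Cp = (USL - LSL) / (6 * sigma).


Cp = (60.4 - 37.4) / (6 * 1.3)

2.95


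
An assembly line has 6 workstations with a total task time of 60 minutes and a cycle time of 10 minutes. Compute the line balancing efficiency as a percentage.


Formula: Efficiency = Sum of Task Times / (N_stations * CT) * 100
Total station capacity = 6 stations * 10 min = 60 min
Efficiency = 60 / 60 * 100 = 100.0%

100.0%


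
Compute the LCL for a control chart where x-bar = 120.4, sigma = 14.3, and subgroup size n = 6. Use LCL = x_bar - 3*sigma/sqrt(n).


LCL = 120.4 - 3 * 14.3 / sqrt(6)

102.89


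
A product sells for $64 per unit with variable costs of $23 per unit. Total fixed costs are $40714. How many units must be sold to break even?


Formula: BEQ = Fixed Costs / (Price - Variable Cost)
Contribution margin = $64 - $23 = $41/unit
BEQ = ceil($40714 / $41/unit) = ceil(993.02) = 994 units

994 units


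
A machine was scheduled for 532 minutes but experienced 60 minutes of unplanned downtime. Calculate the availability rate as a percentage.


Formula: Availability = (Planned Time - Downtime) / Planned Time * 100
Uptime = 532 - 60 = 472 min
Availability = 472 / 532 * 100 = 88.7%

88.7%


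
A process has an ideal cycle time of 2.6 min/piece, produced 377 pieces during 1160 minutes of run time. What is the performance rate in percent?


Formula: Performance = (Ideal CT * Total Count) / Run Time * 100
Ideal output time = 2.6 * 377 = 980.2 min
Performance = 980.2 / 1160 * 100 = 84.5%

84.5%


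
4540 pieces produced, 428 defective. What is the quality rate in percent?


Formula: Quality Rate = Good Pieces / Total Pieces * 100
Good pieces = 4540 - 428 = 4112
QR = 4112 / 4540 * 100 = 90.6%

90.6%


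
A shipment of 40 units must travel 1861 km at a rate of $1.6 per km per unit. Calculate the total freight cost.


TC = dist * cost * units = 1861 * 1.6 * 40 = $119104.00

$119104.00


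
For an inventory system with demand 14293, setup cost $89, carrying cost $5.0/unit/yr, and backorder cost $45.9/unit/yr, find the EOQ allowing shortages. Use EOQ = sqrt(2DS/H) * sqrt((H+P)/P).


Formula: EOQ* = sqrt(2DS/H) * sqrt((H+P)/P)
Base EOQ = sqrt(2*14293*89/5.0) = 713.32 units
Correction = sqrt((5.0+45.9)/45.9) = 1.05306
EOQ* = 713.32 * 1.05306 = 751.2 units

751.2 units


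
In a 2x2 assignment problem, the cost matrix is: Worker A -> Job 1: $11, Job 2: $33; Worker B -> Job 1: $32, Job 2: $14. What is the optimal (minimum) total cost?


Option 1: A->1 + B->2 = $11 + $14 = $25
Option 2: A->2 + B->1 = $33 + $32 = $65
Min cost = min($25, $65) = $25

$25


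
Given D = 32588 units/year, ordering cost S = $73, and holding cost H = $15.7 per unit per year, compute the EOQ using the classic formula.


Formula: EOQ = sqrt(2 * D * S / H)
Numerator: 2 * 32588 * 73 = 4757848
2DS/H = 4757848 / 15.7 = 303047.6
EOQ = sqrt(303047.6) = 550.5 units

550.5 units


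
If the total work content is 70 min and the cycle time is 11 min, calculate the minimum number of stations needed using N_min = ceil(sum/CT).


Formula: N_min = ceil(Sum of Task Times / Cycle Time)
N_min = ceil(70 min / 11 min) = ceil(6.3636)
N_min = 7 stations

7


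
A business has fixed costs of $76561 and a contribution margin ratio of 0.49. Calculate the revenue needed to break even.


Formula: BER = Fixed Costs / Contribution Margin Ratio
BER = $76561 / 0.49
BER = $156246.94 (to the nearest cent)

$156246.94


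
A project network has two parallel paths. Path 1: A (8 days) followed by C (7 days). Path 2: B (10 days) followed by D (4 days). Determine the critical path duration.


Path 1 = 8 + 7 = 15 days
Path 2 = 10 + 4 = 14 days
Duration = max(15, 14) = 15 days

15 days


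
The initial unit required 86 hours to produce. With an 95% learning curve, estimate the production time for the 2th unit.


Formula: T_n = T_1 * (learning_rate)^(log2(n)) where learning_rate = rate/100
Doublings = log2(2) = 1
T_n = 86 * 0.95^1
T_n = 86 * 0.95 = 81.7 hours

81.7 hours


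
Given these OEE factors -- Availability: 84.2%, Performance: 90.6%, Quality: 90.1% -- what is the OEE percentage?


Formula: OEE = Availability * Performance * Quality / 10000
A * P = 84.2% * 90.6% / 100 = 76.29%
OEE = 76.29% * 90.1% / 100 = 68.7%

68.7%


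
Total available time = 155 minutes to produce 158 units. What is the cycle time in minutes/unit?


Formula: CT = Available Time / Number of Units
CT = 155 min / 158 units
CT = 0.98 min/unit

0.98 min/unit


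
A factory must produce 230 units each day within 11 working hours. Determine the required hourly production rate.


Formula: Production Rate = Daily Demand / Available Hours
Rate = 230 units/day / 11 hours/day
Rate = 20.9 units/hour

20.9 units/hour


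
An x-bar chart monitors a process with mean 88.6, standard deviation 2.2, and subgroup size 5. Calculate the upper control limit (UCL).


UCL = 88.6 + 3 * 2.2 / sqrt(5)

91.55


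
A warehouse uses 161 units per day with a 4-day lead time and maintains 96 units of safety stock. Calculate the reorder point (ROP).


Formula: ROP = (Daily Demand * Lead Time) + Safety Stock
Demand during lead time = 161 * 4 = 644 units
ROP = 644 + 96 = 740 units

740 units


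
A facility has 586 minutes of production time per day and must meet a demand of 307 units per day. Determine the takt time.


Formula: Takt Time = Available Production Time / Customer Demand
Takt = 586 min/day / 307 units/day
Takt = 1.91 min/unit

1.91 min/unit


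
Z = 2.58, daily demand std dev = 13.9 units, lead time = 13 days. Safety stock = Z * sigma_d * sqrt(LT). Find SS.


Formula: SS = z * sigma_d * sqrt(LT)
sqrt(LT) = sqrt(13) = 3.6056
SS = 2.58 * 13.9 * 3.6056
SS = 129.3 units

129.3 units


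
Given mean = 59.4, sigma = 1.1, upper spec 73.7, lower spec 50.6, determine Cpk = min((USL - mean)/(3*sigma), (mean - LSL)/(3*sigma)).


Cpu = (73.7 - 59.4) / (3 * 1.1) = 4.33
Cpl = (59.4 - 50.6) / (3 * 1.1) = 2.67
Cpk = min(4.33, 2.67) = 2.67

2.67


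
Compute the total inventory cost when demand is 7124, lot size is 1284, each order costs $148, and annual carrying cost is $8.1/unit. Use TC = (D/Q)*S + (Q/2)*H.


TC = 7124/1284 * 148 + 1284/2 * 8.1

$6021.35


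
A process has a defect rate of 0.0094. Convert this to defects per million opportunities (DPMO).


DPMO = defect_rate * 1000000 = 0.0094 * 1000000

9400


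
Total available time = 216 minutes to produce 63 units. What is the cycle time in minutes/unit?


Formula: CT = Available Time / Number of Units
CT = 216 min / 63 units
CT = 3.43 min/unit

3.43 min/unit


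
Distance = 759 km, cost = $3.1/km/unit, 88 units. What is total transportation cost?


TC = dist * cost * units = 759 * 3.1 * 88 = $207055.20

$207055.20


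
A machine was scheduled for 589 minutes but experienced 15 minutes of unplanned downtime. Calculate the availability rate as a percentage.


Formula: Availability = (Planned Time - Downtime) / Planned Time * 100
Uptime = 589 - 15 = 574 min
Availability = 574 / 589 * 100 = 97.5%

97.5%


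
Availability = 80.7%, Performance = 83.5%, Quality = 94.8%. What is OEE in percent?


Formula: OEE = Availability * Performance * Quality / 10000
A * P = 80.7% * 83.5% / 100 = 67.38%
OEE = 67.38% * 94.8% / 100 = 63.9%

63.9%


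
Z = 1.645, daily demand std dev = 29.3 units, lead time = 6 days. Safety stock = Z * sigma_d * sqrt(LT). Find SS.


Formula: SS = z * sigma_d * sqrt(LT)
sqrt(LT) = sqrt(6) = 2.4495
SS = 1.645 * 29.3 * 2.4495
SS = 118.1 units

118.1 units


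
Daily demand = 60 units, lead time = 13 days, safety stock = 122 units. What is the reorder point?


Formula: ROP = (Daily Demand * Lead Time) + Safety Stock
Demand during lead time = 60 * 13 = 780 units
ROP = 780 + 122 = 902 units

902 units


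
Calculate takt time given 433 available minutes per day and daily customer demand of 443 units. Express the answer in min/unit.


Formula: Takt Time = Available Production Time / Customer Demand
Takt = 433 min/day / 443 units/day
Takt = 0.98 min/unit

0.98 min/unit


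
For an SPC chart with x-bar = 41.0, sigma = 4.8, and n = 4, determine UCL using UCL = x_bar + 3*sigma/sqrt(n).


UCL = 41.0 + 3 * 4.8 / sqrt(4)

48.2


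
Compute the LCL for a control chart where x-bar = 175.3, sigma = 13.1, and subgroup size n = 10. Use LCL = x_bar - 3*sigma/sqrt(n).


LCL = 175.3 - 3 * 13.1 / sqrt(10)

162.87


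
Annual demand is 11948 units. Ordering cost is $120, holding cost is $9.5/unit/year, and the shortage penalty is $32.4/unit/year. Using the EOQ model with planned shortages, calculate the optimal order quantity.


Formula: EOQ* = sqrt(2DS/H) * sqrt((H+P)/P)
Base EOQ = sqrt(2*11948*120/9.5) = 549.4 units
Correction = sqrt((9.5+32.4)/32.4) = 1.13719
EOQ* = 549.4 * 1.13719 = 624.8 units

624.8 units


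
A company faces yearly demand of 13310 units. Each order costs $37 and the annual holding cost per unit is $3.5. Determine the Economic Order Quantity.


Formula: EOQ = sqrt(2 * D * S / H)
Numerator: 2 * 13310 * 37 = 984940
2DS/H = 984940 / 3.5 = 281411.4
EOQ = sqrt(281411.4) = 530.5 units

530.5 units


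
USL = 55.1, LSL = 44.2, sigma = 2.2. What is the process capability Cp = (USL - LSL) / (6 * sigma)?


Cp = (55.1 - 44.2) / (6 * 2.2)

0.83


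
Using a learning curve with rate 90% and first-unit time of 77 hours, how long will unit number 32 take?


Formula: T_n = T_1 * (learning_rate)^(log2(n)) where learning_rate = rate/100
Doublings = log2(32) = 5
T_n = 77 * 0.9^5
T_n = 77 * 0.5905 = 45.5 hours

45.5 hours


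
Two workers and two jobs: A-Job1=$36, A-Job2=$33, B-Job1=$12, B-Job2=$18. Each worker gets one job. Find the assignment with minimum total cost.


Option 1: A->1 + B->2 = $36 + $18 = $54
Option 2: A->2 + B->1 = $33 + $12 = $45
Min cost = min($54, $45) = $45

$45


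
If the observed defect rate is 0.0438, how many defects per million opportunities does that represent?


DPMO = defect_rate * 1000000 = 0.0438 * 1000000

43800


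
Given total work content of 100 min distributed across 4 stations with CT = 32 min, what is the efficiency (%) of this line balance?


Formula: Efficiency = Sum of Task Times / (N_stations * CT) * 100
Total station capacity = 4 stations * 32 min = 128 min
Efficiency = 100 / 128 * 100 = 78.1%

78.1%


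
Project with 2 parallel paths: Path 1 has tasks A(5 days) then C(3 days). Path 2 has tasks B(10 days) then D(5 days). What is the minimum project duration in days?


Path 1 = 5 + 3 = 8 days
Path 2 = 10 + 5 = 15 days
Duration = max(8, 15) = 15 days

15 days


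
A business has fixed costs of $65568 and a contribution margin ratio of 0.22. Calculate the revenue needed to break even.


Formula: BER = Fixed Costs / Contribution Margin Ratio
BER = $65568 / 0.22
BER = $298036.36 (to the nearest cent)

$298036.36


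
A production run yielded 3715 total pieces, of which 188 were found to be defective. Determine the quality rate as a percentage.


Formula: Quality Rate = Good Pieces / Total Pieces * 100
Good pieces = 3715 - 188 = 3527
QR = 3527 / 3715 * 100 = 94.9%

94.9%


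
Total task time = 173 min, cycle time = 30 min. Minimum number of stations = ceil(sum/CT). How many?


Formula: N_min = ceil(Sum of Task Times / Cycle Time)
N_min = ceil(173 min / 30 min) = ceil(5.7667)
N_min = 6 stations

6


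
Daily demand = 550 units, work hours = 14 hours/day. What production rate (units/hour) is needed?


Formula: Production Rate = Daily Demand / Available Hours
Rate = 550 units/day / 14 hours/day
Rate = 39.3 units/hour

39.3 units/hour


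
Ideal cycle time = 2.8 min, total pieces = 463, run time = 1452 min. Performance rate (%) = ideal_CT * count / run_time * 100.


Formula: Performance = (Ideal CT * Total Count) / Run Time * 100
Ideal output time = 2.8 * 463 = 1296.4 min
Performance = 1296.4 / 1452 * 100 = 89.3%

89.3%


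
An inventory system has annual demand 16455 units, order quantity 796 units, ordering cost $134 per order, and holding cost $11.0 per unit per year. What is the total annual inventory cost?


TC = 16455/796 * 134 + 796/2 * 11.0

$7148.06


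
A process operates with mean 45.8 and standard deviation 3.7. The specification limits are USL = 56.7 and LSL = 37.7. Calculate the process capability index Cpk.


Cpu = (56.7 - 45.8) / (3 * 3.7) = 0.98
Cpl = (45.8 - 37.7) / (3 * 3.7) = 0.73
Cpk = min(0.98, 0.73) = 0.73

0.73


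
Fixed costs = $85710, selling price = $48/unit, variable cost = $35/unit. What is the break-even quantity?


Formula: BEQ = Fixed Costs / (Price - Variable Cost)
Contribution margin = $48 - $35 = $13/unit
BEQ = ceil($85710 / $13/unit) = ceil(6593.08) = 6594 units

6594 units


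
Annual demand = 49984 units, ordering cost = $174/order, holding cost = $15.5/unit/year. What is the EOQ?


Formula: EOQ = sqrt(2 * D * S / H)
Numerator: 2 * 49984 * 174 = 17394432
2DS/H = 17394432 / 15.5 = 1122221.4
EOQ = sqrt(1122221.4) = 1059.3 units

1059.3 units


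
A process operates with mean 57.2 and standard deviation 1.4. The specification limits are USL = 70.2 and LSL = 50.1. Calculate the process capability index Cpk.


Cpu = (70.2 - 57.2) / (3 * 1.4) = 3.1
Cpl = (57.2 - 50.1) / (3 * 1.4) = 1.69
Cpk = min(3.1, 1.69) = 1.69

1.69


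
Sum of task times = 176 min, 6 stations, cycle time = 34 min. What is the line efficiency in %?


Formula: Efficiency = Sum of Task Times / (N_stations * CT) * 100
Total station capacity = 6 stations * 34 min = 204 min
Efficiency = 176 / 204 * 100 = 86.3%

86.3%


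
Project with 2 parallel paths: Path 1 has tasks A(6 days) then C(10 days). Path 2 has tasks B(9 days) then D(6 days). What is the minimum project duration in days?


Path 1 = 6 + 10 = 16 days
Path 2 = 9 + 6 = 15 days
Duration = max(16, 15) = 16 days

16 days


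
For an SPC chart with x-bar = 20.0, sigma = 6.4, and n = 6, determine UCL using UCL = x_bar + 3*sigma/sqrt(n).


UCL = 20.0 + 3 * 6.4 / sqrt(6)

27.84


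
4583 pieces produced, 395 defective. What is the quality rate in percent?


Formula: Quality Rate = Good Pieces / Total Pieces * 100
Good pieces = 4583 - 395 = 4188
QR = 4188 / 4583 * 100 = 91.4%

91.4%


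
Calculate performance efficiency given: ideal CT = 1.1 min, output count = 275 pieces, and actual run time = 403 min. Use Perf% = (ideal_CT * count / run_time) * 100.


Formula: Performance = (Ideal CT * Total Count) / Run Time * 100
Ideal output time = 1.1 * 275 = 302.5 min
Performance = 302.5 / 403 * 100 = 75.1%

75.1%


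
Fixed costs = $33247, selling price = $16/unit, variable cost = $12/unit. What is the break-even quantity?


Formula: BEQ = Fixed Costs / (Price - Variable Cost)
Contribution margin = $16 - $12 = $4/unit
BEQ = ceil($33247 / $4/unit) = ceil(8311.75) = 8312 units

8312 units


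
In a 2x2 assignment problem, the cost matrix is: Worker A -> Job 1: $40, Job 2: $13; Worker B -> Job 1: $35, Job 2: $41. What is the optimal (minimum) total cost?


Option 1: A->1 + B->2 = $40 + $41 = $81
Option 2: A->2 + B->1 = $13 + $35 = $48
Min cost = min($81, $48) = $48

$48


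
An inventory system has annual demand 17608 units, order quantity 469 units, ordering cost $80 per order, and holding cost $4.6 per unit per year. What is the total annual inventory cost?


TC = 17608/469 * 80 + 469/2 * 4.6

$4082.20


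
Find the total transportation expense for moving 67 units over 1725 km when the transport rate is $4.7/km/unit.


TC = dist * cost * units = 1725 * 4.7 * 67 = $543202.50

$543202.50


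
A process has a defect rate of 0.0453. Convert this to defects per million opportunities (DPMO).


DPMO = defect_rate * 1000000 = 0.0453 * 1000000

45300


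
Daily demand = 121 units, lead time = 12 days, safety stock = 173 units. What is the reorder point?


Formula: ROP = (Daily Demand * Lead Time) + Safety Stock
Demand during lead time = 121 * 12 = 1452 units
ROP = 1452 + 173 = 1625 units

1625 units


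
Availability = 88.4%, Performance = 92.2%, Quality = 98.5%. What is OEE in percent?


Formula: OEE = Availability * Performance * Quality / 10000
A * P = 88.4% * 92.2% / 100 = 81.5%
OEE = 81.5% * 98.5% / 100 = 80.3%

80.3%


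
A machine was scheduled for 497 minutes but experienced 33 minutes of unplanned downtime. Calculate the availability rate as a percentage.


Formula: Availability = (Planned Time - Downtime) / Planned Time * 100
Uptime = 497 - 33 = 464 min
Availability = 464 / 497 * 100 = 93.4%

93.4%


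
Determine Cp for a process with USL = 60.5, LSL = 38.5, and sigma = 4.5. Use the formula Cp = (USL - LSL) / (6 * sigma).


Cp = (60.5 - 38.5) / (6 * 4.5)

0.81


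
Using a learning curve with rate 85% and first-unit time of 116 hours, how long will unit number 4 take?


Formula: T_n = T_1 * (learning_rate)^(log2(n)) where learning_rate = rate/100
Doublings = log2(4) = 2
T_n = 116 * 0.85^2
T_n = 116 * 0.7225 = 83.8 hours

83.8 hours


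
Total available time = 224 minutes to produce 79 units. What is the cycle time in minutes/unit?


Formula: CT = Available Time / Number of Units
CT = 224 min / 79 units
CT = 2.84 min/unit

2.84 min/unit


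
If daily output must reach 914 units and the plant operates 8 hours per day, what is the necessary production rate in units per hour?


Formula: Production Rate = Daily Demand / Available Hours
Rate = 914 units/day / 8 hours/day
Rate = 114.3 units/hour

114.3 units/hour


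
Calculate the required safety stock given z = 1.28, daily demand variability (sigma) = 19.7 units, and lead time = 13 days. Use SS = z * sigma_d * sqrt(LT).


Formula: SS = z * sigma_d * sqrt(LT)
sqrt(LT) = sqrt(13) = 3.6056
SS = 1.28 * 19.7 * 3.6056
SS = 90.9 units

90.9 units


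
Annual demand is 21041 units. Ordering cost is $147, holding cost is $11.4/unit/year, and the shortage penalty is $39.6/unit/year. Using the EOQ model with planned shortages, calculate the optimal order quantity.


Formula: EOQ* = sqrt(2DS/H) * sqrt((H+P)/P)
Base EOQ = sqrt(2*21041*147/11.4) = 736.64 units
Correction = sqrt((11.4+39.6)/39.6) = 1.13485
EOQ* = 736.64 * 1.13485 = 836.0 units

836.0 units


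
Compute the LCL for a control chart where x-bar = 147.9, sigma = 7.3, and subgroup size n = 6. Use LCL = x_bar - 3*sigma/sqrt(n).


LCL = 147.9 - 3 * 7.3 / sqrt(6)

138.96


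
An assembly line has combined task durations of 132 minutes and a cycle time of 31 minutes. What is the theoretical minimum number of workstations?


Formula: N_min = ceil(Sum of Task Times / Cycle Time)
N_min = ceil(132 min / 31 min) = ceil(4.2581)
N_min = 5 stations

5


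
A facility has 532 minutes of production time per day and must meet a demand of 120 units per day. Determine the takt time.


Formula: Takt Time = Available Production Time / Customer Demand
Takt = 532 min/day / 120 units/day
Takt = 4.43 min/unit

4.43 min/unit


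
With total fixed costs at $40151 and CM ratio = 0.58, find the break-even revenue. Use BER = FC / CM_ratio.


Formula: BER = Fixed Costs / Contribution Margin Ratio
BER = $40151 / 0.58
BER = $69225.86 (to the nearest cent)

$69225.86


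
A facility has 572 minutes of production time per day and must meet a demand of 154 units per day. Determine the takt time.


Formula: Takt Time = Available Production Time / Customer Demand
Takt = 572 min/day / 154 units/day
Takt = 3.71 min/unit

3.71 min/unit


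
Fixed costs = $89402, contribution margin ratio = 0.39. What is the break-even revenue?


Formula: BER = Fixed Costs / Contribution Margin Ratio
BER = $89402 / 0.39
BER = $229235.90 (to the nearest cent)

$229235.90


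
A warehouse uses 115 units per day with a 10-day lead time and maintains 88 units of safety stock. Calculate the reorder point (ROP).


Formula: ROP = (Daily Demand * Lead Time) + Safety Stock
Demand during lead time = 115 * 10 = 1150 units
ROP = 1150 + 88 = 1238 units

1238 units


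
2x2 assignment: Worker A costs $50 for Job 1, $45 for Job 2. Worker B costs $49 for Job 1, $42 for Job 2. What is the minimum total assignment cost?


Option 1: A->1 + B->2 = $50 + $42 = $92
Option 2: A->2 + B->1 = $45 + $49 = $94
Min cost = min($92, $94) = $92

$92


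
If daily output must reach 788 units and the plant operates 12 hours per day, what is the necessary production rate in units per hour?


Formula: Production Rate = Daily Demand / Available Hours
Rate = 788 units/day / 12 hours/day
Rate = 65.7 units/hour

65.7 units/hour


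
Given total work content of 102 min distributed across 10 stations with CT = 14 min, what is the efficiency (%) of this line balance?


Formula: Efficiency = Sum of Task Times / (N_stations * CT) * 100
Total station capacity = 10 stations * 14 min = 140 min
Efficiency = 102 / 140 * 100 = 72.9%

72.9%


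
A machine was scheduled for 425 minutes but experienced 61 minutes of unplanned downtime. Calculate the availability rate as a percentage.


Formula: Availability = (Planned Time - Downtime) / Planned Time * 100
Uptime = 425 - 61 = 364 min
Availability = 364 / 425 * 100 = 85.6%

85.6%


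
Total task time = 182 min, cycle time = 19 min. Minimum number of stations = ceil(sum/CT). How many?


Formula: N_min = ceil(Sum of Task Times / Cycle Time)
N_min = ceil(182 min / 19 min) = ceil(9.5789)
N_min = 10 stations

10


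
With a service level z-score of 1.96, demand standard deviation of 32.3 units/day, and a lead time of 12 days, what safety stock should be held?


Formula: SS = z * sigma_d * sqrt(LT)
sqrt(LT) = sqrt(12) = 3.4641
SS = 1.96 * 32.3 * 3.4641
SS = 219.3 units

219.3 units


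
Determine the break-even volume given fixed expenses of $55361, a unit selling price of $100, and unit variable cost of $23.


Formula: BEQ = Fixed Costs / (Price - Variable Cost)
Contribution margin = $100 - $23 = $77/unit
BEQ = ceil($55361 / $77/unit) = ceil(718.97) = 719 units

719 units


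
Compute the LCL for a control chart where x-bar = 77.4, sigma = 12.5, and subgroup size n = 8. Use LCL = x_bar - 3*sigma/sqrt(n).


LCL = 77.4 - 3 * 12.5 / sqrt(8)

64.14


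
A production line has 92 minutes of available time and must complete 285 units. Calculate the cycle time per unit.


Formula: CT = Available Time / Number of Units
CT = 92 min / 285 units
CT = 0.32 min/unit

0.32 min/unit


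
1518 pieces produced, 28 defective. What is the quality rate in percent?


Formula: Quality Rate = Good Pieces / Total Pieces * 100
Good pieces = 1518 - 28 = 1490
QR = 1490 / 1518 * 100 = 98.2%

98.2%


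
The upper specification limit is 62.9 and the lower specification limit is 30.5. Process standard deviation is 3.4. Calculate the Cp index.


Cp = (62.9 - 30.5) / (6 * 3.4)

1.59


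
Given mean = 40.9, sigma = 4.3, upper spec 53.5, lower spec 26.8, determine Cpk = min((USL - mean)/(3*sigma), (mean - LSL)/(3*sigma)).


Cpu = (53.5 - 40.9) / (3 * 4.3) = 0.98
Cpl = (40.9 - 26.8) / (3 * 4.3) = 1.09
Cpk = min(0.98, 1.09) = 0.98

0.98


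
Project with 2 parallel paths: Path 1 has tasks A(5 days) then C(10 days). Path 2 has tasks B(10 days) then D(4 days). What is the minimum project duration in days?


Path 1 = 5 + 10 = 15 days
Path 2 = 10 + 4 = 14 days
Duration = max(15, 14) = 15 days

15 days


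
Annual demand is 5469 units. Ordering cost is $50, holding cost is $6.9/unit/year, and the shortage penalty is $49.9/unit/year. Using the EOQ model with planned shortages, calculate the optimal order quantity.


Formula: EOQ* = sqrt(2DS/H) * sqrt((H+P)/P)
Base EOQ = sqrt(2*5469*50/6.9) = 281.53 units
Correction = sqrt((6.9+49.9)/49.9) = 1.0669
EOQ* = 281.53 * 1.0669 = 300.4 units

300.4 units


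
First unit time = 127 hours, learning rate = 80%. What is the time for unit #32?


Formula: T_n = T_1 * (learning_rate)^(log2(n)) where learning_rate = rate/100
Doublings = log2(32) = 5
T_n = 127 * 0.8^5
T_n = 127 * 0.3277 = 41.6 hours

41.6 hours


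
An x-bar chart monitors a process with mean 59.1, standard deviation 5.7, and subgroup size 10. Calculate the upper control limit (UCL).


UCL = 59.1 + 3 * 5.7 / sqrt(10)

64.51


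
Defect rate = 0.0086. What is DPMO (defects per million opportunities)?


DPMO = defect_rate * 1000000 = 0.0086 * 1000000

8600


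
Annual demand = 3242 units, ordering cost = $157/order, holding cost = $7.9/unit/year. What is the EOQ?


Formula: EOQ = sqrt(2 * D * S / H)
Numerator: 2 * 3242 * 157 = 1017988
2DS/H = 1017988 / 7.9 = 128859.2
EOQ = sqrt(128859.2) = 359.0 units

359.0 units


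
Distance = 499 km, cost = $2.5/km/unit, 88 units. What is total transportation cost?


TC = dist * cost * units = 499 * 2.5 * 88 = $109780.00

$109780.00


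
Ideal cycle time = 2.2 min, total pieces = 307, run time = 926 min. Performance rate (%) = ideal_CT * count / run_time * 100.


Formula: Performance = (Ideal CT * Total Count) / Run Time * 100
Ideal output time = 2.2 * 307 = 675.4 min
Performance = 675.4 / 926 * 100 = 72.9%

72.9%


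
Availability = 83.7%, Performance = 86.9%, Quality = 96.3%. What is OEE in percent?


Formula: OEE = Availability * Performance * Quality / 10000
A * P = 83.7% * 86.9% / 100 = 72.74%
OEE = 72.74% * 96.3% / 100 = 70.0%

70.0%


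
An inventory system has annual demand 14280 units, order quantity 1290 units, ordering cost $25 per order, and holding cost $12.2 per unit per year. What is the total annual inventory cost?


TC = 14280/1290 * 25 + 1290/2 * 12.2

$8145.74


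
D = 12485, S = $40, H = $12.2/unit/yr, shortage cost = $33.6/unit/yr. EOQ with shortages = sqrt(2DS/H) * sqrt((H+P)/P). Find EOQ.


Formula: EOQ* = sqrt(2DS/H) * sqrt((H+P)/P)
Base EOQ = sqrt(2*12485*40/12.2) = 286.13 units
Correction = sqrt((12.2+33.6)/33.6) = 1.16752
EOQ* = 286.13 * 1.16752 = 334.1 units

334.1 units


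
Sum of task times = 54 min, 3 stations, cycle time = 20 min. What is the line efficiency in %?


Formula: Efficiency = Sum of Task Times / (N_stations * CT) * 100
Total station capacity = 3 stations * 20 min = 60 min
Efficiency = 54 / 60 * 100 = 90.0%

90.0%


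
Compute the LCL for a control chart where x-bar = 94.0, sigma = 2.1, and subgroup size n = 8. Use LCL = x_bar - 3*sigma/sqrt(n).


LCL = 94.0 - 3 * 2.1 / sqrt(8)

91.77


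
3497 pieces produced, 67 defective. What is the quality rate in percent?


Formula: Quality Rate = Good Pieces / Total Pieces * 100
Good pieces = 3497 - 67 = 3430
QR = 3430 / 3497 * 100 = 98.1%

98.1%


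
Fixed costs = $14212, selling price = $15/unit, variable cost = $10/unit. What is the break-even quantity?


Formula: BEQ = Fixed Costs / (Price - Variable Cost)
Contribution margin = $15 - $10 = $5/unit
BEQ = ceil($14212 / $5/unit) = ceil(2842.4) = 2843 units

2843 units


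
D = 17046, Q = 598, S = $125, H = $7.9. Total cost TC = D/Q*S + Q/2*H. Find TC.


TC = 17046/598 * 125 + 598/2 * 7.9

$5925.23


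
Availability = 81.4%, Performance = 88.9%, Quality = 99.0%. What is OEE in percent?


Formula: OEE = Availability * Performance * Quality / 10000
A * P = 81.4% * 88.9% / 100 = 72.36%
OEE = 72.36% * 99.0% / 100 = 71.6%

71.6%


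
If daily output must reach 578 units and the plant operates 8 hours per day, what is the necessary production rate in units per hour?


Formula: Production Rate = Daily Demand / Available Hours
Rate = 578 units/day / 8 hours/day
Rate = 72.3 units/hour

72.3 units/hour


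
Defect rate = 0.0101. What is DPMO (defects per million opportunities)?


DPMO = defect_rate * 1000000 = 0.0101 * 1000000

10100


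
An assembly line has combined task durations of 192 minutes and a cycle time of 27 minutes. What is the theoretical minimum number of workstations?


Formula: N_min = ceil(Sum of Task Times / Cycle Time)
N_min = ceil(192 min / 27 min) = ceil(7.1111)
N_min = 8 stations

8


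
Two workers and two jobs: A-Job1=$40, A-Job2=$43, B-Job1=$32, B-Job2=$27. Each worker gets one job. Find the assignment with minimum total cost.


Option 1: A->1 + B->2 = $40 + $27 = $67
Option 2: A->2 + B->1 = $43 + $32 = $75
Min cost = min($67, $75) = $67

$67


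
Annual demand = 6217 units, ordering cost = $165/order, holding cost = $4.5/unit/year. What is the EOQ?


Formula: EOQ = sqrt(2 * D * S / H)
Numerator: 2 * 6217 * 165 = 2051610
2DS/H = 2051610 / 4.5 = 455913.3
EOQ = sqrt(455913.3) = 675.2 units

675.2 units


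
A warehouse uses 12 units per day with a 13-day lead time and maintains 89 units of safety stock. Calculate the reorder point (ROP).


Formula: ROP = (Daily Demand * Lead Time) + Safety Stock
Demand during lead time = 12 * 13 = 156 units
ROP = 156 + 89 = 245 units

245 units


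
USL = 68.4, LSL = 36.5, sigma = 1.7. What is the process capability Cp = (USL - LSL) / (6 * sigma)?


Cp = (68.4 - 36.5) / (6 * 1.7)

3.13


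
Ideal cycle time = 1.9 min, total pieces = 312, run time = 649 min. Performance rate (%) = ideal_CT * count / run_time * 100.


Formula: Performance = (Ideal CT * Total Count) / Run Time * 100
Ideal output time = 1.9 * 312 = 592.8 min
Performance = 592.8 / 649 * 100 = 91.3%

91.3%


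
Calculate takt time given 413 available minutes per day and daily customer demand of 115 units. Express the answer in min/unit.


Formula: Takt Time = Available Production Time / Customer Demand
Takt = 413 min/day / 115 units/day
Takt = 3.59 min/unit

3.59 min/unit


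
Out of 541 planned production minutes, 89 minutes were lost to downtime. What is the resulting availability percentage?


Formula: Availability = (Planned Time - Downtime) / Planned Time * 100
Uptime = 541 - 89 = 452 min
Availability = 452 / 541 * 100 = 83.5%

83.5%


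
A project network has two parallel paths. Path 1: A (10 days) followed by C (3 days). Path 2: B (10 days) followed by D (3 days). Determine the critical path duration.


Path 1 = 10 + 3 = 13 days
Path 2 = 10 + 3 = 13 days
Duration = max(13, 13) = 13 days

13 days


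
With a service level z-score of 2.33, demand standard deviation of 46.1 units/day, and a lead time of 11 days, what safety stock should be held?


Formula: SS = z * sigma_d * sqrt(LT)
sqrt(LT) = sqrt(11) = 3.3166
SS = 2.33 * 46.1 * 3.3166
SS = 356.2 units

356.2 units


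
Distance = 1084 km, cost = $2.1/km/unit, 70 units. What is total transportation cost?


TC = dist * cost * units = 1084 * 2.1 * 70 = $159348.00

$159348.00


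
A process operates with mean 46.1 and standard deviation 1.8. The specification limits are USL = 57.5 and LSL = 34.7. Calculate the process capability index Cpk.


Cpu = (57.5 - 46.1) / (3 * 1.8) = 2.11
Cpl = (46.1 - 34.7) / (3 * 1.8) = 2.11
Cpk = min(2.11, 2.11) = 2.11

2.11


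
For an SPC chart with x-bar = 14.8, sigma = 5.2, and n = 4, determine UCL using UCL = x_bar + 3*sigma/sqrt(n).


UCL = 14.8 + 3 * 5.2 / sqrt(4)

22.6


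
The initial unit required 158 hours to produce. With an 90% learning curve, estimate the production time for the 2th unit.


Formula: T_n = T_1 * (learning_rate)^(log2(n)) where learning_rate = rate/100
Doublings = log2(2) = 1
T_n = 158 * 0.9^1
T_n = 158 * 0.9 = 142.2 hours

142.2 hours
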